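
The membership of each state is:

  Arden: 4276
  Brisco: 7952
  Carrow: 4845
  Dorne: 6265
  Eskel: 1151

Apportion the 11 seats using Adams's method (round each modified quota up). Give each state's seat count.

Standard divisor 24489/11 ≈ 2226.273; standard quotas: Arden 1.921, Brisco 3.572, Carrow 2.176, Dorne 2.814, Eskel 0.517.
Rounding up gives 2, 4, 3, 3, 1 = 13 seats, so the divisor must be adjusted.
With modified divisor 2900: modified quotas Arden 1.474, Brisco 2.742, Carrow 1.671, Dorne 2.160, Eskel 0.397.
Rounding up: Arden 2, Brisco 3, Carrow 2, Dorne 3, Eskel 1 (total 11).

Arden: 2, Brisco: 3, Carrow: 2, Dorne: 3, Eskel: 1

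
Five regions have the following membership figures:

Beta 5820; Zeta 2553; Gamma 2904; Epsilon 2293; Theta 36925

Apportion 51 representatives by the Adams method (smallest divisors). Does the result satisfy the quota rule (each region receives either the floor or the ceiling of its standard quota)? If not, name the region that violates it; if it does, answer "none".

Theta

Standard quotas: Beta 5.878, Zeta 2.579, Gamma 2.933, Epsilon 2.316, Theta 37.294.
Adams allocation: Beta 6, Zeta 3, Gamma 3, Epsilon 3, Theta 36.
Theta has quota 37.294 (lower 37, upper 38) but receives 36 — outside the quota interval.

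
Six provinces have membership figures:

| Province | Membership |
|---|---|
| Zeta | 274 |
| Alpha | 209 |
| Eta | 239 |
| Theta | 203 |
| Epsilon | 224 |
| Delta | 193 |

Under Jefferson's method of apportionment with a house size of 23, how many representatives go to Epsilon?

4

Standard divisor 1342/23 ≈ 58.348; standard quotas: Zeta 4.696, Alpha 3.582, Eta 4.096, Theta 3.479, Epsilon 3.839, Delta 3.308.
Rounding down gives 4, 3, 4, 3, 3, 3 = 20 seats, so the divisor must be adjusted.
With modified divisor 51.5: modified quotas Zeta 5.320, Alpha 4.058, Eta 4.641, Theta 3.942, Epsilon 4.350, Delta 3.748.
Rounding down: Zeta 5, Alpha 4, Eta 4, Theta 3, Epsilon 4, Delta 3 (total 23).
Epsilon receives 4.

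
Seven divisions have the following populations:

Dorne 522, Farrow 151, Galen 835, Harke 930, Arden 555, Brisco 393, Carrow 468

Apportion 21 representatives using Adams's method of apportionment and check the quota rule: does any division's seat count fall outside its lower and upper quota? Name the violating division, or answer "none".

none

Standard quotas: Dorne 2.844, Farrow 0.823, Galen 4.550, Harke 5.067, Arden 3.024, Brisco 2.141, Carrow 2.550.
Adams allocation: Dorne 3, Farrow 1, Galen 4, Harke 5, Arden 3, Brisco 2, Carrow 3.
Every allocation lies between the lower and upper quota.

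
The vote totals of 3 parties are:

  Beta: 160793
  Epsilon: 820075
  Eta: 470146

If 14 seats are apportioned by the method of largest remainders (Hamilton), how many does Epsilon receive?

Total 1451014; standard divisor 1451014/14 ≈ 103643.857.
Standard quotas: Beta 1.5514, Epsilon 7.9124, Eta 4.5362.
Lower quotas: Beta 1, Epsilon 7, Eta 4 (sum 12, leaving 2 seats).
Remainders in descending order: Epsilon 0.9124, Beta 0.5514, Eta 0.5362.
Largest remainders: Epsilon, Beta receive the extra seats.
Epsilon receives 8.

8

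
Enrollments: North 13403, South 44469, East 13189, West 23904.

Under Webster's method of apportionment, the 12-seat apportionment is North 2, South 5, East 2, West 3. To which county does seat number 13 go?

South

Priority for the next seat is population ÷ (current seats + 0.5).
Priorities: North 5361.200, South 8085.273, East 5275.600, West 6829.714.
Highest priority: South.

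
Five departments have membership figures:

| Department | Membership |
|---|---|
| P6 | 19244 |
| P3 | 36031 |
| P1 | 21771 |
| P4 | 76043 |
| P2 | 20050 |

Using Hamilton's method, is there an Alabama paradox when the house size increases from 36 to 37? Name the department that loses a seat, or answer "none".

At 36 seats: P6 4, P3 7, P1 5, P4 16, P2 4.
At 37 seats: P6 4, P3 8, P1 5, P4 16, P2 4.
No department's allocation decreased.

none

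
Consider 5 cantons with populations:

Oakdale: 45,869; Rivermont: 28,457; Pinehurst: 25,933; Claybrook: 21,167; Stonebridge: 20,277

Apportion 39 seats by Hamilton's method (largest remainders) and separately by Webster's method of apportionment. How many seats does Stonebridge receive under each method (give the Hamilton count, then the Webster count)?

5 and 6

Hamilton: Oakdale 13, Rivermont 8, Pinehurst 7, Claybrook 6, Stonebridge 5.
Webster: Oakdale 12, Rivermont 8, Pinehurst 7, Claybrook 6, Stonebridge 6.
Stonebridge gets 5 under Hamilton and 6 under Webster.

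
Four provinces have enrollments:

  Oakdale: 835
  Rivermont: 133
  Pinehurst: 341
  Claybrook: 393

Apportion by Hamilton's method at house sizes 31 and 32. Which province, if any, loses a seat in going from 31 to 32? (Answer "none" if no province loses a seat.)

none

At 31 seats: Oakdale 15, Rivermont 3, Pinehurst 6, Claybrook 7.
At 32 seats: Oakdale 16, Rivermont 3, Pinehurst 6, Claybrook 7.
No province's allocation decreased.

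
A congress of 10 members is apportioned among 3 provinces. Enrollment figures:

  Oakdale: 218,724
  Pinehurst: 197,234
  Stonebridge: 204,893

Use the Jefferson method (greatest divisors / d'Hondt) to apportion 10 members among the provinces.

Standard divisor 620851/10 ≈ 62085.1; standard quotas: Oakdale 3.523, Pinehurst 3.177, Stonebridge 3.300.
Rounding down gives 3, 3, 3 = 9 seats, so the divisor must be adjusted.
With modified divisor 53000: modified quotas Oakdale 4.127, Pinehurst 3.721, Stonebridge 3.866.
Rounding down: Oakdale 4, Pinehurst 3, Stonebridge 3 (total 10).

Oakdale 4; Pinehurst 3; Stonebridge 3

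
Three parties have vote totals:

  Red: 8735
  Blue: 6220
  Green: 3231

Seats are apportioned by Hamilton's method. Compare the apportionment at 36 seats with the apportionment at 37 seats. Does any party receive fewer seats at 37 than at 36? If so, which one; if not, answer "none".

Green

At 36 seats: Red 17, Blue 12, Green 7.
At 37 seats: Red 18, Blue 13, Green 6.
Green drops from 7 to 6.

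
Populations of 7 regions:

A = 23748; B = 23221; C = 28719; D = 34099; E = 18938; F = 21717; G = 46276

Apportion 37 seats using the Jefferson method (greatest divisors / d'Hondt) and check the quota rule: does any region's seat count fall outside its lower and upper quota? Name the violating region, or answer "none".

Standard quotas: A 4.467, B 4.368, C 5.402, D 6.414, E 3.562, F 4.085, G 8.704.
Jefferson allocation: A 4, B 4, C 6, D 7, E 3, F 4, G 9.
Every allocation lies between the lower and upper quota.

none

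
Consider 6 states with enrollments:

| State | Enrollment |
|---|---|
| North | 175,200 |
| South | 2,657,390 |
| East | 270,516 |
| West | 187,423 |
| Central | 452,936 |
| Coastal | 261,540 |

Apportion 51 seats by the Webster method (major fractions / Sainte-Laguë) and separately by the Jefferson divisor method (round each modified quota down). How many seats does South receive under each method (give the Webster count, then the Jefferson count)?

Webster: North 2, South 34, East 4, West 2, Central 6, Coastal 3.
Jefferson: North 2, South 35, East 3, West 2, Central 6, Coastal 3.
South gets 34 under Webster and 35 under Jefferson.

34 and 35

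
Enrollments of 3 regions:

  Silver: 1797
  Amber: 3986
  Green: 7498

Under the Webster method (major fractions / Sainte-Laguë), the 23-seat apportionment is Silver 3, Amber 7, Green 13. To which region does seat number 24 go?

Green

Priority for the next seat is population ÷ (current seats + 0.5).
Priorities: Silver 513.429, Amber 531.467, Green 555.407.
Highest priority: Green.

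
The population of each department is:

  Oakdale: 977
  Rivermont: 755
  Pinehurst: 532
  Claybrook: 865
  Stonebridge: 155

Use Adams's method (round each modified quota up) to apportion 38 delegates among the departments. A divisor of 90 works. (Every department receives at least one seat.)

Oakdale: 11; Rivermont: 9; Pinehurst: 6; Claybrook: 10; Stonebridge: 2

With modified divisor 90: modified quotas Oakdale 10.856, Rivermont 8.389, Pinehurst 5.911, Claybrook 9.611, Stonebridge 1.722.
Rounding up: Oakdale 11, Rivermont 9, Pinehurst 6, Claybrook 10, Stonebridge 2 (total 38).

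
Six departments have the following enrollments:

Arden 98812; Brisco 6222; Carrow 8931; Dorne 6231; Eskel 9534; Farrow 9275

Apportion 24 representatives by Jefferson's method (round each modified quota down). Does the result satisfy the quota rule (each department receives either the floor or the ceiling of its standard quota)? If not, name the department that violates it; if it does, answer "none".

Arden

Standard quotas: Arden 17.060, Brisco 1.074, Carrow 1.542, Dorne 1.076, Eskel 1.646, Farrow 1.601.
Jefferson allocation: Arden 19, Brisco 1, Carrow 1, Dorne 1, Eskel 1, Farrow 1.
Arden has quota 17.060 (lower 17, upper 18) but receives 19 — outside the quota interval.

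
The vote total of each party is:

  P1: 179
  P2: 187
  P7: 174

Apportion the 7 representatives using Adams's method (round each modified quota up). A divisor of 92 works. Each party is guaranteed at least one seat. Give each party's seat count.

With modified divisor 92: modified quotas P1 1.946, P2 2.033, P7 1.891.
Rounding up: P1 2, P2 3, P7 2 (total 7).

P1=2; P2=3; P7=2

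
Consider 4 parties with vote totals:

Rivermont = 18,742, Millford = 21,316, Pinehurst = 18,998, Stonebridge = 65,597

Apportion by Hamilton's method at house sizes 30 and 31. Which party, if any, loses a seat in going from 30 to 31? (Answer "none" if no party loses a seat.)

At 30 seats: Rivermont 4, Millford 5, Pinehurst 5, Stonebridge 16.
At 31 seats: Rivermont 5, Millford 5, Pinehurst 5, Stonebridge 16.
No party's allocation decreased.

none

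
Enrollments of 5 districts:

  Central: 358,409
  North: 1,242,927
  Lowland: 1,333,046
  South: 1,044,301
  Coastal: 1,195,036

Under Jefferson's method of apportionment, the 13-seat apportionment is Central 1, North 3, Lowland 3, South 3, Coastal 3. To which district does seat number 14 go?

Lowland

Priority for the next seat is population ÷ (current seats + 1).
Priorities: Central 179204.500, North 310731.750, Lowland 333261.500, South 261075.250, Coastal 298759.000.
Highest priority: Lowland.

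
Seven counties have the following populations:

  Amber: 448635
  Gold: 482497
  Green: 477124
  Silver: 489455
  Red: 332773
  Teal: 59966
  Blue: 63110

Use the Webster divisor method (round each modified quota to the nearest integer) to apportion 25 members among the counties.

Amber 5; Gold 5; Green 5; Silver 5; Red 3; Teal 1; Blue 1

Standard divisor 2353560/25 ≈ 94142.4; standard quotas: Amber 4.765, Gold 5.125, Green 5.068, Silver 5.199, Red 3.535, Teal 0.637, Blue 0.670.
Rounding to the nearest integer gives 5, 5, 5, 5, 4, 1, 1 = 26 seats, so the divisor must be adjusted.
With modified divisor 97400: modified quotas Amber 4.606, Gold 4.954, Green 4.899, Silver 5.025, Red 3.417, Teal 0.616, Blue 0.648.
Rounding to the nearest integer: Amber 5, Gold 5, Green 5, Silver 5, Red 3, Teal 1, Blue 1 (total 25).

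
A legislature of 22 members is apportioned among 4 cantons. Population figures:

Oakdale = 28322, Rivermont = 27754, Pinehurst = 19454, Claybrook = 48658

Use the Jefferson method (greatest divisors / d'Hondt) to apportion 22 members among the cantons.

Standard divisor 124188/22 ≈ 5644.909; standard quotas: Oakdale 5.017, Rivermont 4.917, Pinehurst 3.446, Claybrook 8.620.
Rounding down gives 5, 4, 3, 8 = 20 seats, so the divisor must be adjusted.
With modified divisor 5100: modified quotas Oakdale 5.553, Rivermont 5.442, Pinehurst 3.815, Claybrook 9.541.
Rounding down: Oakdale 5, Rivermont 5, Pinehurst 3, Claybrook 9 (total 22).

Oakdale 5, Rivermont 5, Pinehurst 3, Claybrook 9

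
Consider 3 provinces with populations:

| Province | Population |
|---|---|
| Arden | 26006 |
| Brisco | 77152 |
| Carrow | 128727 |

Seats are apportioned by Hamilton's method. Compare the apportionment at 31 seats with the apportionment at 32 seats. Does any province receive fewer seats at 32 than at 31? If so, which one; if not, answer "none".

Arden

At 31 seats: Arden 4, Brisco 10, Carrow 17.
At 32 seats: Arden 3, Brisco 11, Carrow 18.
Arden drops from 4 to 3.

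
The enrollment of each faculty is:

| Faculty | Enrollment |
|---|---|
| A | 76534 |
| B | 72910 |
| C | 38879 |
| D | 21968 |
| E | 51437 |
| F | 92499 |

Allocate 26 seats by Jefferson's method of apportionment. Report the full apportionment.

A: 6, B: 5, C: 3, D: 1, E: 4, F: 7

Standard divisor 354227/26 ≈ 13624.115; standard quotas: A 5.618, B 5.352, C 2.854, D 1.612, E 3.775, F 6.789.
Rounding down gives 5, 5, 2, 1, 3, 6 = 22 seats, so the divisor must be adjusted.
With modified divisor 12500: modified quotas A 6.123, B 5.833, C 3.110, D 1.757, E 4.115, F 7.400.
Rounding down: A 6, B 5, C 3, D 1, E 4, F 7 (total 26).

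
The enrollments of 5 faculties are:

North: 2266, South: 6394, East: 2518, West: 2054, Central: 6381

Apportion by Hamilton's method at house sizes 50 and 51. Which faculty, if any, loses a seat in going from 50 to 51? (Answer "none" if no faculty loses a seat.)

East

At 50 seats: North 6, South 16, East 7, West 5, Central 16.
At 51 seats: North 6, South 17, East 6, West 5, Central 17.
East drops from 7 to 6.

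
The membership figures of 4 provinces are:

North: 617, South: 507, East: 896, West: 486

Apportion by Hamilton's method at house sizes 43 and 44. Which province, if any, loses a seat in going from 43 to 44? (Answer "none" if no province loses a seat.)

At 43 seats: North 11, South 9, East 15, West 8.
At 44 seats: North 11, South 9, East 16, West 8.
No province's allocation decreased.

none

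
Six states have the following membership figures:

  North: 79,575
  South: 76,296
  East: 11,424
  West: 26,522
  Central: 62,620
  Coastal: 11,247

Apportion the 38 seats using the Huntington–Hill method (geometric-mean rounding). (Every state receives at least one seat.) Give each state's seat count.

North 11, South 10, East 2, West 4, Central 9, Coastal 2

With divisor 7327: modified quotas North 10.861, South 10.413, East 1.559, West 3.620, Central 8.546, Coastal 1.535.
Geometric-mean thresholds: North √(10·11)=10.488, South √(10·11)=10.488, East √(1·2)=1.414, West √(3·4)=3.464, Central √(8·9)=8.485, Coastal √(1·2)=1.414.
Each quota rounded against its threshold gives North 11, South 10, East 2, West 4, Central 9, Coastal 2 (total 38).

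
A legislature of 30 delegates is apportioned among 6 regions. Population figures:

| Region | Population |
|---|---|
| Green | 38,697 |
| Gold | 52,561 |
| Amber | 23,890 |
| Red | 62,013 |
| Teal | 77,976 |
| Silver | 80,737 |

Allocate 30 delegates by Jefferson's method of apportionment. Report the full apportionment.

Standard divisor 335874/30 ≈ 11195.8; standard quotas: Green 3.456, Gold 4.695, Amber 2.134, Red 5.539, Teal 6.965, Silver 7.211.
Rounding down gives 3, 4, 2, 5, 6, 7 = 27 seats, so the divisor must be adjusted.
With modified divisor 10200: modified quotas Green 3.794, Gold 5.153, Amber 2.342, Red 6.080, Teal 7.645, Silver 7.915.
Rounding down: Green 3, Gold 5, Amber 2, Red 6, Teal 7, Silver 7 (total 30).

Green: 3, Gold: 5, Amber: 2, Red: 6, Teal: 7, Silver: 7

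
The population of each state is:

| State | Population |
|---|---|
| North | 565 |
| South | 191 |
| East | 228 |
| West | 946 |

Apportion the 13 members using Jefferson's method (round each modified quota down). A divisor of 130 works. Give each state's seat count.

North=4; South=1; East=1; West=7

With modified divisor 130: modified quotas North 4.346, South 1.469, East 1.754, West 7.277.
Rounding down: North 4, South 1, East 1, West 7 (total 13).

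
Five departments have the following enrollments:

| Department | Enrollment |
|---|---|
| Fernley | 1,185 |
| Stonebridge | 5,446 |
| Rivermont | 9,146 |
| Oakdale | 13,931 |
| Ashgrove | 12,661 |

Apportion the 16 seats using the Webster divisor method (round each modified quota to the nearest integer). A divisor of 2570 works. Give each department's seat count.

With modified divisor 2570: modified quotas Fernley 0.461, Stonebridge 2.119, Rivermont 3.559, Oakdale 5.421, Ashgrove 4.926.
Rounding to the nearest integer: Fernley 0, Stonebridge 2, Rivermont 4, Oakdale 5, Ashgrove 5 (total 16).

Fernley 0; Stonebridge 2; Rivermont 4; Oakdale 5; Ashgrove 5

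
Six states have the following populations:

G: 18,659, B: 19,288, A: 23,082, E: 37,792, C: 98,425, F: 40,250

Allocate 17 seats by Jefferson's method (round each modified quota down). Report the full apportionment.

G: 1; B: 1; A: 1; E: 3; C: 8; F: 3

Standard divisor 237496/17 ≈ 13970.353; standard quotas: G 1.336, B 1.381, A 1.652, E 2.705, C 7.045, F 2.881.
Rounding down gives 1, 1, 1, 2, 7, 2 = 14 seats, so the divisor must be adjusted.
With modified divisor 11900: modified quotas G 1.568, B 1.621, A 1.940, E 3.176, C 8.271, F 3.382.
Rounding down: G 1, B 1, A 1, E 3, C 8, F 3 (total 17).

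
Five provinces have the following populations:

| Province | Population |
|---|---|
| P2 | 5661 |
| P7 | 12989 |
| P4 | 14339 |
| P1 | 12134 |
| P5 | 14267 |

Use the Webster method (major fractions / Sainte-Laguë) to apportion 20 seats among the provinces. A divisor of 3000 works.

P2=2, P7=4, P4=5, P1=4, P5=5

With modified divisor 3000: modified quotas P2 1.887, P7 4.330, P4 4.780, P1 4.045, P5 4.756.
Rounding to the nearest integer: P2 2, P7 4, P4 5, P1 4, P5 5 (total 20).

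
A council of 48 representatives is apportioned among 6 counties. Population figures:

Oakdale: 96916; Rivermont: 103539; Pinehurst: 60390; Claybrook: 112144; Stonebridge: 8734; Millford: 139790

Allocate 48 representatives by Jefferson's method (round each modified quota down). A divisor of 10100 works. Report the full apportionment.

With modified divisor 10100: modified quotas Oakdale 9.596, Rivermont 10.251, Pinehurst 5.979, Claybrook 11.103, Stonebridge 0.865, Millford 13.841.
Rounding down: Oakdale 9, Rivermont 10, Pinehurst 5, Claybrook 11, Stonebridge 0, Millford 13 (total 48).

Oakdale 9, Rivermont 10, Pinehurst 5, Claybrook 11, Stonebridge 0, Millford 13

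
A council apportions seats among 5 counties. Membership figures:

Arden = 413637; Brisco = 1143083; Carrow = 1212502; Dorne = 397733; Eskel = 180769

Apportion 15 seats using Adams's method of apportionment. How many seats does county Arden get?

Standard divisor 3347724/15 ≈ 223181.6; standard quotas: Arden 1.853, Brisco 5.122, Carrow 5.433, Dorne 1.782, Eskel 0.810.
Rounding up gives 2, 6, 6, 2, 1 = 17 seats, so the divisor must be adjusted.
With modified divisor 264100: modified quotas Arden 1.566, Brisco 4.328, Carrow 4.591, Dorne 1.506, Eskel 0.684.
Rounding up: Arden 2, Brisco 5, Carrow 5, Dorne 2, Eskel 1 (total 15).
Arden receives 2.

2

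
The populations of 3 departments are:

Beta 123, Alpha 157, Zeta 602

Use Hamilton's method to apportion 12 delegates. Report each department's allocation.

The standard divisor is 882/12 ≈ 73.5.
Standard quotas: Beta 1.673, Alpha 2.136, Zeta 8.190.
Lower quotas: Beta 1, Alpha 2, Zeta 8 (sum 11, leaving 1 seat).
Remainders in descending order: Beta 0.673, Zeta 0.190, Alpha 0.136.
Largest remainder: Beta receives the extra seat.

Beta 2, Alpha 2, Zeta 8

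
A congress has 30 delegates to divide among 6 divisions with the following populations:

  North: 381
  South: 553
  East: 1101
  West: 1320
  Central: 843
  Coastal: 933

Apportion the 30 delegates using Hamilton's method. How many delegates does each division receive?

North 2; South 3; East 6; West 8; Central 5; Coastal 6

Standard divisor: 5131 ÷ 30 ≈ 171.033.
Standard quotas: North 2.228, South 3.233, East 6.437, West 7.718, Central 4.929, Coastal 5.455.
Lower quotas: North 2, South 3, East 6, West 7, Central 4, Coastal 5 (sum 27, leaving 3 seats).
Remainders in descending order: Central 0.929, West 0.718, Coastal 0.455, East 0.437, South 0.233, North 0.228.
Largest remainders: Central, West, Coastal receive the extra seats.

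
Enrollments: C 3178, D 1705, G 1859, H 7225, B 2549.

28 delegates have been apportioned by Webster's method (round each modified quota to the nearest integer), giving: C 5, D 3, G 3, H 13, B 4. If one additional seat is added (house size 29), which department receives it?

Priority for the next seat is population ÷ (current seats + 0.5).
Priorities: C 577.818, D 487.143, G 531.143, H 535.185, B 566.444.
Highest priority: C.

C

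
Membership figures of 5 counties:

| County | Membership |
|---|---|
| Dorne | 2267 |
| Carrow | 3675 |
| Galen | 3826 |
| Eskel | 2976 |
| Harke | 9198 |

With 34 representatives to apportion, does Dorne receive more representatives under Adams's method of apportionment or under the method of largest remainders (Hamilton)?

Adams: Dorne 4, Carrow 6, Galen 6, Eskel 5, Harke 13.
Hamilton: Dorne 3, Carrow 6, Galen 6, Eskel 5, Harke 14.
Dorne gets 4 under Adams and 3 under Hamilton.

Adams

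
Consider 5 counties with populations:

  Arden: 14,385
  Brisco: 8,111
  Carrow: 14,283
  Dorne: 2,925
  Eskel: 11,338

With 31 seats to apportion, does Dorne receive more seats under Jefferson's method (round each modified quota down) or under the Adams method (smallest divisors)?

Jefferson: Arden 9, Brisco 5, Carrow 9, Dorne 1, Eskel 7.
Adams: Arden 9, Brisco 5, Carrow 8, Dorne 2, Eskel 7.
Dorne gets 1 under Jefferson and 2 under Adams.

Adams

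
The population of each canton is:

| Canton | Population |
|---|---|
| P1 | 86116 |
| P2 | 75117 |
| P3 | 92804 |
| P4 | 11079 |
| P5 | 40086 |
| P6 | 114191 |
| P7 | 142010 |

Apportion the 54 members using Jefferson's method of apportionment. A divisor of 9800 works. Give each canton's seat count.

With modified divisor 9800: modified quotas P1 8.787, P2 7.665, P3 9.470, P4 1.131, P5 4.090, P6 11.652, P7 14.491.
Rounding down: P1 8, P2 7, P3 9, P4 1, P5 4, P6 11, P7 14 (total 54).

P1=8, P2=7, P3=9, P4=1, P5=4, P6=11, P7=14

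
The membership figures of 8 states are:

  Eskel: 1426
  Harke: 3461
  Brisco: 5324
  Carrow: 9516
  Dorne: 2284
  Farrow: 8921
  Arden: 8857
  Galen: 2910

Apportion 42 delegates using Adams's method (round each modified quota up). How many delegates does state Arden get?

8

Standard divisor 42699/42 ≈ 1016.643; standard quotas: Eskel 1.403, Harke 3.404, Brisco 5.237, Carrow 9.360, Dorne 2.247, Farrow 8.775, Arden 8.712, Galen 2.862.
Rounding up gives 2, 4, 6, 10, 3, 9, 9, 3 = 46 seats, so the divisor must be adjusted.
With modified divisor 1130: modified quotas Eskel 1.262, Harke 3.063, Brisco 4.712, Carrow 8.421, Dorne 2.021, Farrow 7.895, Arden 7.838, Galen 2.575.
Rounding up: Eskel 2, Harke 4, Brisco 5, Carrow 9, Dorne 3, Farrow 8, Arden 8, Galen 3 (total 42).
Arden receives 8.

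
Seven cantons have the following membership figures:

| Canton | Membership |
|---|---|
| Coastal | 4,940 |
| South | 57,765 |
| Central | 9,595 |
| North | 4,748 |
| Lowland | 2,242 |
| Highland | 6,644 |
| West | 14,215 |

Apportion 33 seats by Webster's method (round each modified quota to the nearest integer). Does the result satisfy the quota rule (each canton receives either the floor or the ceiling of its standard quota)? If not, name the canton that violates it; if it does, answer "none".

South

Standard quotas: Coastal 1.628, South 19.034, Central 3.162, North 1.565, Lowland 0.739, Highland 2.189, West 4.684.
Webster allocation: Coastal 2, South 18, Central 3, North 2, Lowland 1, Highland 2, West 5.
South has quota 19.034 (lower 19, upper 20) but receives 18 — outside the quota interval.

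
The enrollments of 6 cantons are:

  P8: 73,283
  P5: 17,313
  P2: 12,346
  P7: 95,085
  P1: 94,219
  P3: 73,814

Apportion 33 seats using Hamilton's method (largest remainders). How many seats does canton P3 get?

The standard divisor is 366060/33 ≈ 11092.727.
Standard quotas: P8 6.6064, P5 1.5608, P2 1.1130, P7 8.5718, P1 8.4938, P3 6.6543.
Lower quotas: P8 6, P5 1, P2 1, P7 8, P1 8, P3 6 (sum 30, leaving 3 seats).
Remainders in descending order: P3 0.6543, P8 0.6064, P7 0.5718, P5 0.5608, P1 0.4938, P2 0.1130.
Largest remainders: P3, P8, P7 receive the extra seats.
P3 receives 7.

7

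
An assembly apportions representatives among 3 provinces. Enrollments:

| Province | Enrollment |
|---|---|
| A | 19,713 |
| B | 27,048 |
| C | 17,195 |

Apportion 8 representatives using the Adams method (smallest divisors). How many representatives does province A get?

Standard divisor 63956/8 ≈ 7994.5; standard quotas: A 2.466, B 3.383, C 2.151.
Rounding up gives 3, 4, 3 = 10 seats, so the divisor must be adjusted.
With modified divisor 9400: modified quotas A 2.097, B 2.877, C 1.829.
Rounding up: A 3, B 3, C 2 (total 8).
A receives 3.

3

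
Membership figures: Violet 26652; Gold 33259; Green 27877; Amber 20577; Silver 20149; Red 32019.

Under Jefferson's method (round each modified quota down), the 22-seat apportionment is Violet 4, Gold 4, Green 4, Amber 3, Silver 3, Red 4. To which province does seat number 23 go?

Gold

Priority for the next seat is population ÷ (current seats + 1).
Priorities: Violet 5330.400, Gold 6651.800, Green 5575.400, Amber 5144.250, Silver 5037.250, Red 6403.800.
Highest priority: Gold.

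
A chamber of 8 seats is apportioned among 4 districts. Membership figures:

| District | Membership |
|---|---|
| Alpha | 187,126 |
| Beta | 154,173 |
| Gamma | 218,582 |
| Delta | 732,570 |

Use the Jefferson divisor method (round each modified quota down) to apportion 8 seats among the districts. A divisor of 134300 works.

Alpha: 1; Beta: 1; Gamma: 1; Delta: 5

With modified divisor 134300: modified quotas Alpha 1.393, Beta 1.148, Gamma 1.628, Delta 5.455.
Rounding down: Alpha 1, Beta 1, Gamma 1, Delta 5 (total 8).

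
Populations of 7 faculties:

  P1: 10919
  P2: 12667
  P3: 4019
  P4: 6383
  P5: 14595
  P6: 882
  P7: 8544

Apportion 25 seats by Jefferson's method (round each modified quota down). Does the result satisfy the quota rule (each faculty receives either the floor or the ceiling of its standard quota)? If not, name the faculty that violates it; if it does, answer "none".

none

Standard quotas: P1 4.706, P2 5.459, P3 1.732, P4 2.751, P5 6.290, P6 0.380, P7 3.682.
Jefferson allocation: P1 5, P2 6, P3 1, P4 3, P5 6, P6 0, P7 4.
Every allocation lies between the lower and upper quota.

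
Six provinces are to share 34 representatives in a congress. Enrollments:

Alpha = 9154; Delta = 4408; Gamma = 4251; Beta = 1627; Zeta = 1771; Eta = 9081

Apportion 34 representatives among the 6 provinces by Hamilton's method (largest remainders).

Total 30292; standard divisor 30292/34 ≈ 890.941.
Standard quotas: Alpha 10.2745, Delta 4.9476, Gamma 4.7714, Beta 1.8262, Zeta 1.9878, Eta 10.1926.
Lower quotas: Alpha 10, Delta 4, Gamma 4, Beta 1, Zeta 1, Eta 10 (sum 30, leaving 4 seats).
Remainders in descending order: Zeta 0.9878, Delta 0.9476, Beta 0.8262, Gamma 0.7714, Alpha 0.2745, Eta 0.1926.
Largest remainders: Zeta, Delta, Beta, Gamma receive the extra seats.

Alpha 10, Delta 5, Gamma 5, Beta 2, Zeta 2, Eta 10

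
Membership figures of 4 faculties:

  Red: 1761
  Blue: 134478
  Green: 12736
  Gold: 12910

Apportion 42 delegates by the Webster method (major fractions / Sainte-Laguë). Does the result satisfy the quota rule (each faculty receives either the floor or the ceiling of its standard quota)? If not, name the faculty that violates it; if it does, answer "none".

Blue

Standard quotas: Red 0.457, Blue 34.889, Green 3.304, Gold 3.349.
Webster allocation: Red 0, Blue 36, Green 3, Gold 3.
Blue has quota 34.889 (lower 34, upper 35) but receives 36 — outside the quota interval.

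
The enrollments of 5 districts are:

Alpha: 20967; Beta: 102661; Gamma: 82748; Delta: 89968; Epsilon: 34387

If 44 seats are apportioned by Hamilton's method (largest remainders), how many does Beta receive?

14

Total 330731; standard divisor 330731/44 ≈ 7516.614.
Standard quotas: Alpha 2.7894, Beta 13.6579, Gamma 11.0087, Delta 11.9692, Epsilon 4.5748.
Lower quotas: Alpha 2, Beta 13, Gamma 11, Delta 11, Epsilon 4 (sum 41, leaving 3 seats).
Remainders in descending order: Delta 0.9692, Alpha 0.7894, Beta 0.6579, Epsilon 0.5748, Gamma 0.0087.
The surplus seats go to Delta, Alpha, Beta.
Beta receives 14.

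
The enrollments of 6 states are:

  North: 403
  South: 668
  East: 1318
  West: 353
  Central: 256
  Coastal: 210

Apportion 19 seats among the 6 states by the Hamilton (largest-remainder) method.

The standard divisor is 3208/19 ≈ 168.842.
Standard quotas: North 2.387, South 3.956, East 7.806, West 2.091, Central 1.516, Coastal 1.244.
Lower quotas: North 2, South 3, East 7, West 2, Central 1, Coastal 1 (sum 16, leaving 3 seats).
Remainders in descending order: South 0.956, East 0.806, Central 0.516, North 0.387, Coastal 0.244, West 0.091.
Largest remainders: South, East, Central receive the extra seats.

North=2, South=4, East=8, West=2, Central=2, Coastal=1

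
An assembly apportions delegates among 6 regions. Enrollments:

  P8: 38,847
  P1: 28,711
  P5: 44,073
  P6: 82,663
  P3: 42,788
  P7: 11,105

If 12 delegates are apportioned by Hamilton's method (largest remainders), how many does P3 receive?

Standard divisor: 248187 ÷ 12 ≈ 20682.25.
Standard quotas: P8 1.8783, P1 1.3882, P5 2.1310, P6 3.9968, P3 2.0688, P7 0.5369.
Lower quotas: P8 1, P1 1, P5 2, P6 3, P3 2, P7 0 (sum 9, leaving 3 seats).
Remainders in descending order: P6 0.9968, P8 0.8783, P7 0.5369, P1 0.3882, P5 0.1310, P3 0.0688.
The surplus seats go to P6, P8, P7.
P3 receives 2.

2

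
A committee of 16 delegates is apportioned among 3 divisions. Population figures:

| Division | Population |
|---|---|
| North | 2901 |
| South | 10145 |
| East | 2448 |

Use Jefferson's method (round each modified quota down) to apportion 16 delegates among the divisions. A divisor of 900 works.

North 3, South 11, East 2

With modified divisor 900: modified quotas North 3.223, South 11.272, East 2.720.
Rounding down: North 3, South 11, East 2 (total 16).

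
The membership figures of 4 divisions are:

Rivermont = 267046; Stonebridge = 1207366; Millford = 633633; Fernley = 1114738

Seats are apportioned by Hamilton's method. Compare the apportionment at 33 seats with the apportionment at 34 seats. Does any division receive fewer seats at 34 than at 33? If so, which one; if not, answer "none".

At 33 seats: Rivermont 3, Stonebridge 12, Millford 7, Fernley 11.
At 34 seats: Rivermont 3, Stonebridge 13, Millford 6, Fernley 12.
Millford drops from 7 to 6.

Millford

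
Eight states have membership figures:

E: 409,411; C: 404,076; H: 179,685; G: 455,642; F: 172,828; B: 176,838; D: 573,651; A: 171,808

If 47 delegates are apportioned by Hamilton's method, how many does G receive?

8

Total 2543939; standard divisor 2543939/47 ≈ 54126.362.
Standard quotas: E 7.5640, C 7.4654, H 3.3197, G 8.4181, F 3.1930, B 3.2671, D 10.5984, A 3.1742.
Lower quotas: E 7, C 7, H 3, G 8, F 3, B 3, D 10, A 3 (sum 44, leaving 3 seats).
Remainders in descending order: D 0.5984, E 0.5640, C 0.4654, G 0.4181, H 0.3197, B 0.2671, F 0.1930, A 0.1742.
The surplus seats go to D, E, C.
G receives 8.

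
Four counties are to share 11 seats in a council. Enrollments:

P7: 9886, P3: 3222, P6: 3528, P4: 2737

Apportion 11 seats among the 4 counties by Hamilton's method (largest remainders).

The standard divisor is 19373/11 ≈ 1761.182.
Standard quotas: P7 5.6133, P3 1.8295, P6 2.0032, P4 1.5541.
Lower quotas: P7 5, P3 1, P6 2, P4 1 (sum 9, leaving 2 seats).
Remainders in descending order: P3 0.8295, P7 0.6133, P4 0.5541, P6 0.0032.
Largest remainders: P3, P7 receive the extra seats.

P7: 6, P3: 2, P6: 2, P4: 1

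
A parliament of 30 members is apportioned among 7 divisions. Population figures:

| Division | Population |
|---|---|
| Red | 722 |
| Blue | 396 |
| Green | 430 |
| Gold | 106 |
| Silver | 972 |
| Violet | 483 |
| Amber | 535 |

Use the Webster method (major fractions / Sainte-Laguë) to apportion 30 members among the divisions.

Standard divisor 3644/30 ≈ 121.467; standard quotas: Red 5.944, Blue 3.260, Green 3.540, Gold 0.873, Silver 8.002, Violet 3.976, Amber 4.405.
Rounding to the nearest integer gives Red 6, Blue 3, Green 4, Gold 1, Silver 8, Violet 4, Amber 4 — total 30, matching the house size, so no adjustment is needed.

Red: 6, Blue: 3, Green: 4, Gold: 1, Silver: 8, Violet: 4, Amber: 4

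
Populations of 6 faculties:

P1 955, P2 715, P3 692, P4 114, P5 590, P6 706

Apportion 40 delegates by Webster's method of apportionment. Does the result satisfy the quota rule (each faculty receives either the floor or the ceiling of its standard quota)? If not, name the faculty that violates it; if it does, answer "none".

none

Standard quotas: P1 10.127, P2 7.582, P3 7.338, P4 1.209, P5 6.257, P6 7.487.
Webster allocation: P1 10, P2 8, P3 7, P4 1, P5 6, P6 8.
Every allocation lies between the lower and upper quota.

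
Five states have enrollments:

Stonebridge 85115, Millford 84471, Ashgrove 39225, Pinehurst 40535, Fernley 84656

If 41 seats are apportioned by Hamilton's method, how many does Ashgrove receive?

5

Total 334002; standard divisor 334002/41 ≈ 8146.39.
Standard quotas: Stonebridge 10.4482, Millford 10.3691, Ashgrove 4.8150, Pinehurst 4.9758, Fernley 10.3918.
Lower quotas: Stonebridge 10, Millford 10, Ashgrove 4, Pinehurst 4, Fernley 10 (sum 38, leaving 3 seats).
Remainders in descending order: Pinehurst 0.9758, Ashgrove 0.8150, Stonebridge 0.4482, Fernley 0.3918, Millford 0.3691.
Largest remainders: Pinehurst, Ashgrove, Stonebridge receive the extra seats.
Ashgrove receives 5.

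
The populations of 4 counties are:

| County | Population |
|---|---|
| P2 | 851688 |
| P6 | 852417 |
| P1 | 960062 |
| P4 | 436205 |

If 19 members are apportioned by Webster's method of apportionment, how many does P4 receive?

Standard divisor 3100372/19 ≈ 163177.474; standard quotas: P2 5.219, P6 5.224, P1 5.884, P4 2.673.
Rounding to the nearest integer gives P2 5, P6 5, P1 6, P4 3 — total 19, matching the house size, so no adjustment is needed.
P4 receives 3.

3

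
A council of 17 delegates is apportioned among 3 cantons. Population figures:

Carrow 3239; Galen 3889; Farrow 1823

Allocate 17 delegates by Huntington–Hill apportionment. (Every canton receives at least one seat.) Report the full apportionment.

Carrow 6, Galen 7, Farrow 4

With divisor 523: modified quotas Carrow 6.193, Galen 7.436, Farrow 3.486.
Geometric-mean thresholds: Carrow √(6·7)=6.481, Galen √(7·8)=7.483, Farrow √(3·4)=3.464.
Each quota rounded against its threshold gives Carrow 6, Galen 7, Farrow 4 (total 17).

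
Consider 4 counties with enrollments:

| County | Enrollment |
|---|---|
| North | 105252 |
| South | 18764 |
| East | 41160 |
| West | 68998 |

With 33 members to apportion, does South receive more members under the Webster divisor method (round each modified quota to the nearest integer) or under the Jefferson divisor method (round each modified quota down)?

Webster: North 14, South 3, East 6, West 10.
Jefferson: North 15, South 2, East 6, West 10.
South gets 3 under Webster and 2 under Jefferson.

Webster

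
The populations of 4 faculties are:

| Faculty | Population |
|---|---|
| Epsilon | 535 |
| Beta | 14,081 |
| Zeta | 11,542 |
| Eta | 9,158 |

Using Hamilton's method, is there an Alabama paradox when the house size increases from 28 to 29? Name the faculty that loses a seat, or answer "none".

At 28 seats: Epsilon 1, Beta 11, Zeta 9, Eta 7.
At 29 seats: Epsilon 0, Beta 12, Zeta 9, Eta 8.
Epsilon drops from 1 to 0.

Epsilon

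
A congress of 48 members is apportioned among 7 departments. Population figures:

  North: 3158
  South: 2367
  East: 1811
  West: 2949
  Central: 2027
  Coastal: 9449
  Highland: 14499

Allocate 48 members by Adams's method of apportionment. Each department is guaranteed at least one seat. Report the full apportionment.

North: 4, South: 3, East: 3, West: 4, Central: 3, Coastal: 12, Highland: 19

Standard divisor 36260/48 ≈ 755.417; standard quotas: North 4.180, South 3.133, East 2.397, West 3.904, Central 2.683, Coastal 12.508, Highland 19.193.
Rounding up gives 5, 4, 3, 4, 3, 13, 20 = 52 seats, so the divisor must be adjusted.
With modified divisor 800: modified quotas North 3.947, South 2.959, East 2.264, West 3.686, Central 2.534, Coastal 11.811, Highland 18.124.
Rounding up: North 4, South 3, East 3, West 4, Central 3, Coastal 12, Highland 19 (total 48).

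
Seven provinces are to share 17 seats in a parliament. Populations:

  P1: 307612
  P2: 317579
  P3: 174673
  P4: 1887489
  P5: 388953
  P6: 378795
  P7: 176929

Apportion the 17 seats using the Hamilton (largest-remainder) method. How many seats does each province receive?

P1 1; P2 1; P3 1; P4 9; P5 2; P6 2; P7 1

Standard divisor: 3632030 ÷ 17 ≈ 213648.824.
Standard quotas: P1 1.4398, P2 1.4865, P3 0.8176, P4 8.8345, P5 1.8205, P6 1.7730, P7 0.8281.
Lower quotas: P1 1, P2 1, P3 0, P4 8, P5 1, P6 1, P7 0 (sum 12, leaving 5 seats).
Remainders in descending order: P4 0.8345, P7 0.8281, P5 0.8205, P3 0.8176, P6 0.7730, P2 0.4865, P1 0.4398.
The surplus seats go to P4, P7, P5, P3, P6.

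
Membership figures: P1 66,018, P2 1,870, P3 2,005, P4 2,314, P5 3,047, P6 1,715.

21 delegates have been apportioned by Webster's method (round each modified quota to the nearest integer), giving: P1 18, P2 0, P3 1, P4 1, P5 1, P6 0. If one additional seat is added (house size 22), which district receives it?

P2

Priority for the next seat is population ÷ (current seats + 0.5).
Priorities: P1 3568.541, P2 3740.000, P3 1336.667, P4 1542.667, P5 2031.333, P6 3430.000.
Highest priority: P2.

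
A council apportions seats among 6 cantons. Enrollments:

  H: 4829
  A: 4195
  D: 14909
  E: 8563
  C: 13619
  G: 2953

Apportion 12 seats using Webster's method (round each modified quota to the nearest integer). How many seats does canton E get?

Standard divisor 49068/12 ≈ 4089; standard quotas: H 1.181, A 1.026, D 3.646, E 2.094, C 3.331, G 0.722.
Rounding to the nearest integer gives H 1, A 1, D 4, E 2, C 3, G 1 — total 12, matching the house size, so no adjustment is needed.
E receives 2.

2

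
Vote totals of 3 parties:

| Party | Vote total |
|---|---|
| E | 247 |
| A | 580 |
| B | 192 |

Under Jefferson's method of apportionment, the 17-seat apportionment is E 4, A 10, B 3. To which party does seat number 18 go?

A

Priority for the next seat is population ÷ (current seats + 1).
Priorities: E 49.400, A 52.727, B 48.000.
Highest priority: A.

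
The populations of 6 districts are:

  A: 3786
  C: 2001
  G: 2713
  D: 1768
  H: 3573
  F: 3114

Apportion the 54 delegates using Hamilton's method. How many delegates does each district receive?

Standard divisor: 16955 ÷ 54 ≈ 313.981.
Standard quotas: A 12.058, C 6.373, G 8.641, D 5.631, H 11.380, F 9.918.
Lower quotas: A 12, C 6, G 8, D 5, H 11, F 9 (sum 51, leaving 3 seats).
Remainders in descending order: F 0.918, G 0.641, D 0.631, H 0.380, C 0.373, A 0.058.
The surplus seats go to F, G, D.

A: 12; C: 6; G: 9; D: 6; H: 11; F: 10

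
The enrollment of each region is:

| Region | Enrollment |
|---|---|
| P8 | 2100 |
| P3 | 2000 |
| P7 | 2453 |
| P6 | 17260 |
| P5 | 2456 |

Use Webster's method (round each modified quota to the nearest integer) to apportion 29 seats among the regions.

Standard divisor 26269/29 ≈ 905.828; standard quotas: P8 2.318, P3 2.208, P7 2.708, P6 19.054, P5 2.711.
Rounding to the nearest integer gives P8 2, P3 2, P7 3, P6 19, P5 3 — total 29, matching the house size, so no adjustment is needed.

P8 2, P3 2, P7 3, P6 19, P5 3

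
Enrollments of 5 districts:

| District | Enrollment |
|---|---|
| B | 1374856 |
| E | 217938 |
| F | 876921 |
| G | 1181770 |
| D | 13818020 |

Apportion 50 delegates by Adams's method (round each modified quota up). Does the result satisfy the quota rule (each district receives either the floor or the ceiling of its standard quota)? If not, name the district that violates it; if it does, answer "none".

Standard quotas: B 3.935, E 0.624, F 2.510, G 3.382, D 39.549.
Adams allocation: B 4, E 1, F 3, G 4, D 38.
D has quota 39.549 (lower 39, upper 40) but receives 38 — outside the quota interval.

D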